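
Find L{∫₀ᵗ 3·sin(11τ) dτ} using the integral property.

L{∫₀ᵗ f(τ)dτ} = F(s)/s with F(s) = 33/(s² + 121), so the result is (33/(s² + 121))/s = 33/(s(s² + 121))

Final answer: 33/(s(s² + 121))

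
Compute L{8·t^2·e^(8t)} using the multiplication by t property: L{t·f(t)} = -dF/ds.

Using L{t^n·e^(at)} = n!/(s-a)^(n+1), L{t^2·e^(8t)} = 2/(s-8)^3, so L{8·t^2·e^(8t)} = 8·2/(s-8)^3 = 16/(s-8)^3

Final answer: 16/(s-8)^3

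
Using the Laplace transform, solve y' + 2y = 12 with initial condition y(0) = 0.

sY + 2Y = 12/s. Y = 12/(s(s+2)). Partial fractions: Y = 6/s - 6/(s+2)

Final answer: y(t) = 6(1 - e^(-2t))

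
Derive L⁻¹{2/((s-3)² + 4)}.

Form: b/((s-a)² + b²) → e^(at)sin(bt). With a=3, b=2

Final answer: e^(3t)·sin(2t)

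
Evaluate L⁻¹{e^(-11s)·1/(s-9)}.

L⁻¹{1/(s-9)} = e^(9t). By the time shift theorem, L⁻¹{e^(-as)F(s)} = u(t-a)f(t-a) with a=11, so L⁻¹{e^(-11s)·1/(s-9)} = u(t-11)·e^(9(t-11))

Final answer: u(t-11)·e^(9(t-11))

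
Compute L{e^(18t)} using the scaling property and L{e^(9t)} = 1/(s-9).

Using L{f(at)} = (1/a)F(s/a) with a=2 and f(t) = e^(9t): L{e^(18t)} = (1/2) · 1/((s/2)-9) = (1/2) · 2/(s-18) = 1/(s-18)

Final answer: 1/(s-18)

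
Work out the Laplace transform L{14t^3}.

L{14t^3} = 14 · L{t^3} = 14 · 6/s^4 = 84/s^4

Final answer: 84/s^4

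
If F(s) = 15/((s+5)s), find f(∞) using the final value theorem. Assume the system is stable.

f(∞) = lim_{s→0} sF(s) = lim_{s→0} 15/(s+5) = 3

Final answer: 3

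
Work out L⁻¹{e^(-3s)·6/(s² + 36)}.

L⁻¹{6/(s² + 36)} = sin(6t). By the time shift theorem, L⁻¹{e^(-as)F(s)} = u(t-a)f(t-a) with a=3, so L⁻¹{e^(-3s)·6/(s² + 36)} = u(t-3)·sin(6(t-3))

Final answer: u(t-3)·sin(6(t-3))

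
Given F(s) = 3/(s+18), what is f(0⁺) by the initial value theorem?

f(0⁺) = lim_{s→∞} s·3/(s+18) = lim_{s→∞} 3s/(s+18) = 3

Final answer: 3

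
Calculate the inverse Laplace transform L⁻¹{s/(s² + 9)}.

L⁻¹{s/(s² + 9)} = cos(3t)

Final answer: cos(3t)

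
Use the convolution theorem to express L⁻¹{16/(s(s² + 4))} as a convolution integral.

16/(s(s² + 4)) = (1/s)·(16/(s² + 4)) = L{1}·L{8·sin(2t)}. So f(t) = 1*(8·sin(2t)) = ∫₀ᵗ 8·sin(2τ) dτ

Final answer: ∫₀ᵗ 8·sin(2τ) dτ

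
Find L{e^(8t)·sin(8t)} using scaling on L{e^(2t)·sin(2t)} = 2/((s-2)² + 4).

Scaling with a=4: L{e^(8t)·sin(8t)} = (1/4) · 2/((s/4-2)² + 4). Simplifying: 8/((s-8)² + 64)

Final answer: 8/((s-8)² + 64)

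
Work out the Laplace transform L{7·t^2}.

L{t^n} = n!/s^(n+1), so L{t^2} = 2/s^3. Then L{7·t^2} = 7·2/s^3 = 14/s^3

Final answer: 14/s^3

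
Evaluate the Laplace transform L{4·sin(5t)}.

L{sin(ωt)} = ω/(s² + ω²), so L{sin(5t)} = 5/(s² + 25). Then L{4·sin(5t)} = 4·5/(s² + 25) = 20/(s² + 25)

Final answer: 20/(s² + 25)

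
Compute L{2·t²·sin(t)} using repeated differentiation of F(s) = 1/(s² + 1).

F(s) = 1/(s² + 1). F'(s) = -2s/(s² + 1)². F''(s) = -2(1 - 3s²)/(s² + 1)³ = (6s² - 2)/(s² + 1)³. So L{t²·sin(t)} = (-1)² F''(s) = (6s² - 2)/(s² + 1)³. Then L{2·t²·sin(t)} = 2·(6s² - 2)/(s² + 1)³ = (12s² - 4)/(s² + 1)³

Final answer: (12s² - 4)/(s² + 1)³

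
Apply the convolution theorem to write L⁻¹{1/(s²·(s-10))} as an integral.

1/(s²·(s-10)) = (1/s^2)·(1/(s-10)) = L{t}·L{e^(10t)}. So f(t) = t*e^(10t) = ∫₀ᵗ τ·e^(10(t-τ)) dτ

Final answer: ∫₀ᵗ τ·e^(10(t-τ)) dτ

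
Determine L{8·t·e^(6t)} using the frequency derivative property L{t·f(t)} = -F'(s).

L{e^(6t)} = 1/(s-6). By frequency derivative: L{t·e^(6t)} = -d/ds[1/(s-6)] = -(-1)/(s-6)² = 1/(s-6)². Then L{8·t·e^(6t)} = 8·1/(s-6)² = 8/(s-6)²

Final answer: 8/(s-6)²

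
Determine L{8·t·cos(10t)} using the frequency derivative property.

L{cos(10t)} = s/(s² + 100). Derivative: d/ds[s/(s² + 100)] = [(s² + 100) - s·2s]/(s² + 100)² = (100 - s²)/(s² + 100)². So L{t·cos(10t)} = -F'(s) = (s² - 100)/(s² + 100)². Then L{8·t·cos(10t)} = 8·(s² - 100)/(s² + 100)²

Final answer: 8·(s² - 100)/(s² + 100)²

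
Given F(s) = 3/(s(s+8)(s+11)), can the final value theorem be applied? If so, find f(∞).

Poles of sF(s) = 3/((s+8)(s+11)) are at s = -8 and s = -11, both in the left half-plane. Theorem applies. f(∞) = lim_{s→0} sF(s) = 3/(8·11) = 3/88

Final answer: 3/88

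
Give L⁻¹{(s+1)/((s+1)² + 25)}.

Using frequency shift: L⁻¹{(s-a)/((s-a)² + b²)} = e^(at)cos(bt). Here a=-1, b=5

Final answer: e^(-t)·cos(5t)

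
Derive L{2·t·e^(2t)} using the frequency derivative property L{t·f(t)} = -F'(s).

L{e^(2t)} = 1/(s-2). By frequency derivative: L{t·e^(2t)} = -d/ds[1/(s-2)] = -(-1)/(s-2)² = 1/(s-2)². Then L{2·t·e^(2t)} = 2·1/(s-2)² = 2/(s-2)²

Final answer: 2/(s-2)²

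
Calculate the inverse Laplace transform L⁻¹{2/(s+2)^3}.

L⁻¹{n!/(s-a)^(n+1)} = t^n·e^(at), so L⁻¹{2/(s+2)^3} = t^2·e^(-2t)

Final answer: t^2·e^(-2t)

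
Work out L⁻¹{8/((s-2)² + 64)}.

Form: b/((s-a)² + b²) → e^(at)sin(bt). With a=2, b=8

Final answer: e^(2t)·sin(8t)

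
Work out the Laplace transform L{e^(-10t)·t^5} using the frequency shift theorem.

L{e^(at)·t^n} = n!/(s-a)^(n+1), so L{e^(-10t)·t^5} = 120/(s+10)^6

Final answer: 120/(s+10)^6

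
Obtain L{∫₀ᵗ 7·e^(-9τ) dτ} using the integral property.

L{∫₀ᵗ f(τ)dτ} = F(s)/s with F(s) = 7/(s+9), so L{∫₀ᵗ 7·e^(-9τ) dτ} = 7/(s(s+9))

Final answer: 7/(s(s+9))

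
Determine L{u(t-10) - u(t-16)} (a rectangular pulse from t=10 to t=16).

L{u(t-a)} = e^(-as)/s. L{u(t-10) - u(t-16)} = (e^(-10s) - e^(-16s))/s

Final answer: (e^(-10s) - e^(-16s))/s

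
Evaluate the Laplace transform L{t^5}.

L{t^n} = n!/s^(n+1), so L{t^5} = 120/s^6

Final answer: 120/s^6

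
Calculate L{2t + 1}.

L{2t + 1} = 2·L{t} + L{1} = 2/s² + 1/s

Final answer: 2/s² + 1/s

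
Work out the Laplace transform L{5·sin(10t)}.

L{sin(ωt)} = ω/(s² + ω²), so L{sin(10t)} = 10/(s² + 100). Then L{5·sin(10t)} = 5·10/(s² + 100) = 50/(s² + 100)

Final answer: 50/(s² + 100)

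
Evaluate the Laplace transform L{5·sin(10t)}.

L{sin(ωt)} = ω/(s² + ω²), so L{sin(10t)} = 10/(s² + 100). Then L{5·sin(10t)} = 5·10/(s² + 100) = 50/(s² + 100)

Final answer: 50/(s² + 100)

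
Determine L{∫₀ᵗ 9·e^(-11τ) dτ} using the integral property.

L{∫₀ᵗ f(τ)dτ} = F(s)/s with F(s) = 9/(s+11), so L{∫₀ᵗ 9·e^(-11τ) dτ} = 9/(s(s+11))

Final answer: 9/(s(s+11))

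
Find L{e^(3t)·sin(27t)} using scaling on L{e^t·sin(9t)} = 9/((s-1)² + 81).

Scaling with a=3: L{e^(3t)·sin(27t)} = (1/3) · 9/((s/3-1)² + 81). Simplifying: 27/((s-3)² + 729)

Final answer: 27/((s-3)² + 729)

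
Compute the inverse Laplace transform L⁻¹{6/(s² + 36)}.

L⁻¹{6/(s² + 36)} = sin(6t)

Final answer: sin(6t)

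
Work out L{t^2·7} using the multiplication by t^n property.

L{7} = 7/s. d^1/ds^1[1/s] = -1/s². d^2/ds^2[1/s] = 2/s^3. So L{t^2} = (-1)^{2}·2/s^3 = 2/s^3. Then L{t^2·7} = 7·2/s^3 = 14/s^3

Final answer: 14/s^3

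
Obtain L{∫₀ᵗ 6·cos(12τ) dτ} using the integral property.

L{∫₀ᵗ f(τ)dτ} = F(s)/s with F(s) = 6s/(s² + 144), so the result is (6s/(s² + 144))/s = 6/(s² + 144)

Final answer: 6/(s² + 144)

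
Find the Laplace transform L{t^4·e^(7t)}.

L{t^n·e^(at)} = n!/(s-a)^(n+1), so L{t^4·e^(7t)} = 24/(s-7)^5

Final answer: 24/(s-7)^5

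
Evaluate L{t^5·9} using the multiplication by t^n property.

L{9} = 9/s. d^1/ds^1[1/s] = -1/s². d^2/ds^2[1/s] = 2/s^3. d^3/ds^3[1/s] = -6/s^4. d^4/ds^4[1/s] = 24/s^5. d^5/ds^5[1/s] = -120/s^6. So L{t^5} = (-1)^{5}·-120/s^6 = 120/s^6. Then L{t^5·9} = 9·120/s^6 = 1080/s^6

Final answer: 1080/s^6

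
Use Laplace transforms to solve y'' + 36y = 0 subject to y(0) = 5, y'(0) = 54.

L{y''} + 36L{y} = 0. s²Y - 5s - 54 + 36Y = 0. Y(s² + 36) = 5s + 54. Y = (5s + 54)/(s² + 36). Inverting: y(t) = 5cos(6t) + 9sin(6t)

Final answer: y(t) = 5cos(6t) + 9sin(6t)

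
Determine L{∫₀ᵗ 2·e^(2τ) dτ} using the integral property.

L{∫₀ᵗ f(τ)dτ} = F(s)/s with F(s) = 2/(s-2), so L{∫₀ᵗ 2·e^(2τ) dτ} = 2/(s(s-2))

Final answer: 2/(s(s-2))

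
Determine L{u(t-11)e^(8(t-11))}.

u(t-a)f(t-a) with f(t)=e^(8t). L{e^(8t)} = 1/(s-8). By time shift: e^(-11s)/(s-8)

Final answer: e^(-11s)/(s-8)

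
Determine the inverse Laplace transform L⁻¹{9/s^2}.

L⁻¹{n!/s^(n+1)} = t^n with n=1. So L⁻¹{1/s^2} = t, and L⁻¹{9/s^2} = (9/1)·t = 9·t

Final answer: 9·t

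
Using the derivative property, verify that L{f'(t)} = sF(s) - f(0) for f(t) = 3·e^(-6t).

f'(t) = -18e^(-6t). Direct: L{f'(t)} = -18/(s+6). Property: s·3/(s+6) - 3 = (3s - 3(s+6))/(s+6) = -18/(s+6). ✓

Final answer: -18/(s+6)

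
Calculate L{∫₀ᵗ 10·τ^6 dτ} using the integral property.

L{∫₀ᵗ f(τ)dτ} = F(s)/s with f(t) = 10t^6. F(s) = 7200/s^7, so L{∫₀ᵗ 10·τ^6 dτ} = (7200/s^7)/s = 7200/s^8. (Check: ∫₀ᵗ 10·τ^6 dτ = 10t^7/7.)

Final answer: 7200/s^8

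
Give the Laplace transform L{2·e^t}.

L{e^(at)} = 1/(s-a), so L{e^t} = 1/(s-1). Then L{2·e^t} = 2/(s-1)

Final answer: 2/(s-1)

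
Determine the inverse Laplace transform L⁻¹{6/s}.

L⁻¹{c/s} = c, so L⁻¹{6/s} = 6

Final answer: 6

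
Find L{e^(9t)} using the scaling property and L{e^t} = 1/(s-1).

Using L{f(at)} = (1/a)F(s/a) with a=9 and f(t) = e^t: L{e^(9t)} = (1/9) · 1/((s/9)-1) = (1/9) · 9/(s-9) = 1/(s-9)

Final answer: 1/(s-9)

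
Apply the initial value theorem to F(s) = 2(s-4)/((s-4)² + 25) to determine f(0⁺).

f(0⁺) = lim_{s→∞} sF(s) = lim_{s→∞} 2s(s-4)/((s-4)² + 25) = 2

Final answer: 2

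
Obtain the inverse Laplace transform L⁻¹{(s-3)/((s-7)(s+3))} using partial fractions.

Using partial fractions, f(t) = (4e^(7t) + 6e^(-3t))/10

Final answer: (4e^(7t) + 6e^(-3t))/10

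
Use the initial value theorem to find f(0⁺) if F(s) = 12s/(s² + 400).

f(0⁺) = lim_{s→∞} s·12s/(s² + 400) = lim_{s→∞} 12s²/(s² + 400) = 12

Final answer: 12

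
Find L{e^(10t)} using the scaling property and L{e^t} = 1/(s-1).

Using L{f(at)} = (1/a)F(s/a) with a=10 and f(t) = e^t: L{e^(10t)} = (1/10) · 1/((s/10)-1) = (1/10) · 10/(s-10) = 1/(s-10)

Final answer: 1/(s-10)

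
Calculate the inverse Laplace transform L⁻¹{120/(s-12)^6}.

L⁻¹{n!/(s-a)^(n+1)} = t^n·e^(at), so L⁻¹{120/(s-12)^6} = t^5·e^(12t)

Final answer: t^5·e^(12t)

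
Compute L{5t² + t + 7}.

L{5t² + t + 7} = 5·2/s³ + 1/s² + 7/s = 10/s³ + 1/s² + 7/s

Final answer: 10/s³ + 1/s² + 7/s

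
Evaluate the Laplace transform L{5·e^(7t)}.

L{e^(at)} = 1/(s-a), so L{e^(7t)} = 1/(s-7). Then L{5·e^(7t)} = 5/(s-7)

Final answer: 5/(s-7)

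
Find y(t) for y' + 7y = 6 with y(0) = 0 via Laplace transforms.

sY + 7Y = 6/s. Y = 6/(s(s+7)). Partial fractions: Y = 6/7/s - 6/7/(s+7)

Final answer: y(t) = 6/7(1 - e^(-7t))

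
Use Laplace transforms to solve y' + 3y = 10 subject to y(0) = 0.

sY + 3Y = 10/s. Y = 10/(s(s+3)). Partial fractions: Y = 10/3/s - 10/3/(s+3)

Final answer: y(t) = 10/3(1 - e^(-3t))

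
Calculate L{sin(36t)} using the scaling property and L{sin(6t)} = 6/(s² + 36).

Using L{f(at)} = (1/a)F(s/a) with a=6: L{sin(36t)} = (1/6) · 6/((s/6)² + 36) = (1/6) · 6·36/(s² + 1296) = 36/(s² + 1296)

Final answer: 36/(s² + 1296)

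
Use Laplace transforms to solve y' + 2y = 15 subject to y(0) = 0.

sY + 2Y = 15/s. Y = 15/(s(s+2)). Partial fractions: Y = 15/2/s - 15/2/(s+2)

Final answer: y(t) = 15/2(1 - e^(-2t))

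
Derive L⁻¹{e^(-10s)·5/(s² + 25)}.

L⁻¹{5/(s² + 25)} = sin(5t). By the time shift theorem, L⁻¹{e^(-as)F(s)} = u(t-a)f(t-a) with a=10, so L⁻¹{e^(-10s)·5/(s² + 25)} = u(t-10)·sin(5(t-10))

Final answer: u(t-10)·sin(5(t-10))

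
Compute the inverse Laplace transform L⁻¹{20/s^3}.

L⁻¹{n!/s^(n+1)} = t^n with n=2. So L⁻¹{2/s^3} = t^2, and L⁻¹{20/s^3} = (20/2)·t^2 = 10·t^2

Final answer: 10·t^2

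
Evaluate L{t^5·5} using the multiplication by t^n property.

L{5} = 5/s. d^1/ds^1[1/s] = -1/s². d^2/ds^2[1/s] = 2/s^3. d^3/ds^3[1/s] = -6/s^4. d^4/ds^4[1/s] = 24/s^5. d^5/ds^5[1/s] = -120/s^6. So L{t^5} = (-1)^{5}·-120/s^6 = 120/s^6. Then L{t^5·5} = 5·120/s^6 = 600/s^6

Final answer: 600/s^6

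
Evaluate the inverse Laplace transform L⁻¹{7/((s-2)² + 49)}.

Using frequency shift, L⁻¹{7/((s-2)² + 49)} = e^(2t)·sin(7t)

Final answer: e^(2t)·sin(7t)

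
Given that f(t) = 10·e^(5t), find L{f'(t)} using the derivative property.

f(0) = 10, F(s) = 10/(s-5). L{f'(t)} = s·F(s) - f(0) = 10s/(s-5) - 10 = (10s - 10(s-5))/(s-5) = 50/(s-5)

Final answer: 50/(s-5)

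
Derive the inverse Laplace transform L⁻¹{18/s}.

L⁻¹{c/s} = c, so L⁻¹{18/s} = 18

Final answer: 18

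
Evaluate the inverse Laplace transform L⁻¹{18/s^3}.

L⁻¹{n!/s^(n+1)} = t^n with n=2. So L⁻¹{2/s^3} = t^2, and L⁻¹{18/s^3} = (18/2)·t^2 = 9·t^2

Final answer: 9·t^2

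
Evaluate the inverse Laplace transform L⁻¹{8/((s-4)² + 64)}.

Using frequency shift, L⁻¹{8/((s-4)² + 64)} = e^(4t)·sin(8t)

Final answer: e^(4t)·sin(8t)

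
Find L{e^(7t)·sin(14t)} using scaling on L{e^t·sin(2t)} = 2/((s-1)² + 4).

Scaling with a=7: L{e^(7t)·sin(14t)} = (1/7) · 2/((s/7-1)² + 4). Simplifying: 14/((s-7)² + 196)

Final answer: 14/((s-7)² + 196)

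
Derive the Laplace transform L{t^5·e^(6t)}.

L{t^n·e^(at)} = n!/(s-a)^(n+1), so L{t^5·e^(6t)} = 120/(s-6)^6

Final answer: 120/(s-6)^6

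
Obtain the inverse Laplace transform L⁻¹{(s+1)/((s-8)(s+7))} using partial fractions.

Using partial fractions, f(t) = (9e^(8t) + 6e^(-7t))/15

Final answer: (9e^(8t) + 6e^(-7t))/15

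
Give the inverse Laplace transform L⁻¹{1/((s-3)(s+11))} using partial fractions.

Decompose: A/(s-3) + B/(s+11). A = 1/14, B = -1/14. f(t) = (e^(3t) - e^(-11t))/14

Final answer: (e^(3t) - e^(-11t))/14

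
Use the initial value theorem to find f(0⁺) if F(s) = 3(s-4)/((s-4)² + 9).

f(0⁺) = lim_{s→∞} sF(s) = lim_{s→∞} 3s(s-4)/((s-4)² + 9) = 3

Final answer: 3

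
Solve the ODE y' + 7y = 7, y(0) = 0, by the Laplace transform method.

sY + 7Y = 7/s. Y = 7/(s(s+7)). Partial fractions: Y = 1/s - 1/(s+7)

Final answer: y(t) = (1 - e^(-7t))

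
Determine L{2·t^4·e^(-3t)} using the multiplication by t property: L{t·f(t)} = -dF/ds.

Using L{t^n·e^(at)} = n!/(s-a)^(n+1), L{t^4·e^(-3t)} = 24/(s+3)^5, so L{2·t^4·e^(-3t)} = 2·24/(s+3)^5 = 48/(s+3)^5

Final answer: 48/(s+3)^5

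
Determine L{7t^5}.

L{t^n} = n!/s^(n+1). So L{7t^5} = 7·5!/s^6 = 840/s^6

Final answer: 840/s^6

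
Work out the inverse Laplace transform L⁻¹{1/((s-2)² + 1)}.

Using frequency shift, L⁻¹{1/((s-2)² + 1)} = e^(2t)·sin(t)

Final answer: e^(2t)·sin(t)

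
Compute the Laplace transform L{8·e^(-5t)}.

L{e^(at)} = 1/(s-a), so L{e^(-5t)} = 1/(s+5). Then L{8·e^(-5t)} = 8/(s+5)

Final answer: 8/(s+5)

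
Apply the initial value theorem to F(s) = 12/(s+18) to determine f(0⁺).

f(0⁺) = lim_{s→∞} s·12/(s+18) = lim_{s→∞} 12s/(s+18) = 12

Final answer: 12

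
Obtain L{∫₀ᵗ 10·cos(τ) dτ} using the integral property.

L{∫₀ᵗ f(τ)dτ} = F(s)/s with F(s) = 10s/(s² + 1), so the result is (10s/(s² + 1))/s = 10/(s² + 1)

Final answer: 10/(s² + 1)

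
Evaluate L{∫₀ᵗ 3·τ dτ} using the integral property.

L{∫₀ᵗ f(τ)dτ} = F(s)/s with f(t) = 3t. F(s) = 3/s^2, so L{∫₀ᵗ 3·τ dτ} = (3/s^2)/s = 3/s^3. (Check: ∫₀ᵗ 3·τ dτ = 3t^2/2.)

Final answer: 3/s^3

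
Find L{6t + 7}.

L{6t + 7} = 6·L{t} + 7·L{1} = 6/s² + 7/s

Final answer: 6/s² + 7/s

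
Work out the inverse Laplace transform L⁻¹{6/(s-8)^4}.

L⁻¹{n!/(s-a)^(n+1)} = t^n·e^(at) with n=3, a=8. So L⁻¹{6/(s-8)^4} = t^3·e^(8t)

Final answer: t^3·e^(8t)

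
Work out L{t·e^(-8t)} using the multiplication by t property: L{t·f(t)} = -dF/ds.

Using L{t^n·e^(at)} = n!/(s-a)^(n+1), L{t·e^(-8t)} = 1/(s+8)^2

Final answer: 1/(s+8)^2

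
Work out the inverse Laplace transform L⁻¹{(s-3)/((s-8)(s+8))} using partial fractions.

Using partial fractions, f(t) = (5e^(8t) + 11e^(-8t))/16

Final answer: (5e^(8t) + 11e^(-8t))/16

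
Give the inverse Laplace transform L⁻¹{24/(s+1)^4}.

L⁻¹{n!/(s-a)^(n+1)} = t^n·e^(at) with n=3, a=-1. So L⁻¹{6/(s+1)^4} = t^3·e^(-t), and L⁻¹{24/(s+1)^4} = (24/6)·t^3·e^(-t) = 4·t^3·e^(-t)

Final answer: 4·t^3·e^(-t)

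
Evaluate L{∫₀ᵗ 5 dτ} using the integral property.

L{∫₀ᵗ f(τ)dτ} = F(s)/s with f(t) = 5. F(s) = 5/s, so L{∫₀ᵗ 5 dτ} = (5/s)/s = 5/s². (Check: ∫₀ᵗ 5 dτ = 5t.)

Final answer: 5/s²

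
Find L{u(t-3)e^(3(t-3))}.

u(t-a)f(t-a) with f(t)=e^(3t). L{e^(3t)} = 1/(s-3). By time shift: e^(-3s)/(s-3)

Final answer: e^(-3s)/(s-3)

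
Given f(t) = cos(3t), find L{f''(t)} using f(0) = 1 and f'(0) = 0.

F(s) = s/(s² + 9). L{f''(t)} = s²F(s) - sf(0) - f'(0) = s³/(s² + 9) - s = (s³ - s(s² + 9))/(s² + 9) = -9s/(s² + 9)

Final answer: -9s/(s² + 9)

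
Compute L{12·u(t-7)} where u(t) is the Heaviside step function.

L{u(t-a)} = e^(-as)/s. Here a=7, so L{u(t-7)} = e^(-7s)/s, and L{12·u(t-7)} = 12·e^(-7s)/s

Final answer: 12·e^(-7s)/s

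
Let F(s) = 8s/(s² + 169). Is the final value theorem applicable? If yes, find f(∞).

The final value theorem requires all poles of sF(s) in the left half-plane. sF(s) = 8s²/(s² + 169) has poles at s = ±13i (imaginary axis). Theorem does NOT apply (oscillatory system).

Final answer: Not applicable (oscillatory)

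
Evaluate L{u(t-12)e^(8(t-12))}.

u(t-a)f(t-a) with f(t)=e^(8t). L{e^(8t)} = 1/(s-8). By time shift: e^(-12s)/(s-8)

Final answer: e^(-12s)/(s-8)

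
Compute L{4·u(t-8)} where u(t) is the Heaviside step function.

L{u(t-a)} = e^(-as)/s. Here a=8, so L{u(t-8)} = e^(-8s)/s, and L{4·u(t-8)} = 4·e^(-8s)/s

Final answer: 4·e^(-8s)/s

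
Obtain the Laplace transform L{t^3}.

L{t^n} = n!/s^(n+1), so L{t^3} = 6/s^4

Final answer: 6/s^4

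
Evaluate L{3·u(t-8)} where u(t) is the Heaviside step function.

L{u(t-a)} = e^(-as)/s. Here a=8, so L{u(t-8)} = e^(-8s)/s, and L{3·u(t-8)} = 3·e^(-8s)/s

Final answer: 3·e^(-8s)/s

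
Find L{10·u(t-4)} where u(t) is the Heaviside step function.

L{u(t-a)} = e^(-as)/s. Here a=4, so L{u(t-4)} = e^(-4s)/s, and L{10·u(t-4)} = 10·e^(-4s)/s

Final answer: 10·e^(-4s)/s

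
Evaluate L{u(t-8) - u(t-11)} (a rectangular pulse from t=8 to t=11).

L{u(t-a)} = e^(-as)/s. L{u(t-8) - u(t-11)} = (e^(-8s) - e^(-11s))/s

Final answer: (e^(-8s) - e^(-11s))/s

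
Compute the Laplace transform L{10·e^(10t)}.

L{e^(at)} = 1/(s-a), so L{e^(10t)} = 1/(s-10). Then L{10·e^(10t)} = 10/(s-10)

Final answer: 10/(s-10)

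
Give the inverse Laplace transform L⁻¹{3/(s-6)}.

L⁻¹{1/(s-a)} = e^(at), so L⁻¹{1/(s-6)} = e^(6t), and L⁻¹{3/(s-6)} = 3·e^(6t)

Final answer: 3·e^(6t)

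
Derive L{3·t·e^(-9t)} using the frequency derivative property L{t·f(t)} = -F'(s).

L{e^(-9t)} = 1/(s+9). By frequency derivative: L{t·e^(-9t)} = -d/ds[1/(s+9)] = -(-1)/(s+9)² = 1/(s+9)². Then L{3·t·e^(-9t)} = 3·1/(s+9)² = 3/(s+9)²

Final answer: 3/(s+9)²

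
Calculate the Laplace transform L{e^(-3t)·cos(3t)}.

L{e^(at)·cos(ωt)} = (s-a)/((s-a)² + ω²), so L{e^(-3t)·cos(3t)} = (s+3)/((s+3)² + 9)

Final answer: (s+3)/((s+3)² + 9)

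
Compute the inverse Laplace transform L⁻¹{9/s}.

L⁻¹{c/s} = c, so L⁻¹{9/s} = 9

Final answer: 9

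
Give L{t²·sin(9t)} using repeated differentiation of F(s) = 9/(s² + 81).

F(s) = 9/(s² + 81). F'(s) = -18s/(s² + 81)². F''(s) = -18(81 - 3s²)/(s² + 81)³ = (54s² - 1458)/(s² + 81)³. So L{t²·sin(9t)} = (-1)² F''(s) = (54s² - 1458)/(s² + 81)³

Final answer: (54s² - 1458)/(s² + 81)³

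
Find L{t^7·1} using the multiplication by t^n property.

L{1} = 1/s. d^1/ds^1[1/s] = -1/s². d^2/ds^2[1/s] = 2/s^3. d^3/ds^3[1/s] = -6/s^4. d^4/ds^4[1/s] = 24/s^5. d^5/ds^5[1/s] = -120/s^6. d^6/ds^6[1/s] = 720/s^7. d^7/ds^7[1/s] = -5040/s^8. So L{t^7} = (-1)^{7}·-5040/s^8 = 5040/s^8

Final answer: 5040/s^8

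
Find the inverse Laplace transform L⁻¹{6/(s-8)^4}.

L⁻¹{n!/(s-a)^(n+1)} = t^n·e^(at), so L⁻¹{6/(s-8)^4} = t^3·e^(8t)

Final answer: t^3·e^(8t)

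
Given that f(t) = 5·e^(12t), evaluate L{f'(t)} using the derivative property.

f(0) = 5, F(s) = 5/(s-12). L{f'(t)} = s·F(s) - f(0) = 5s/(s-12) - 5 = (5s - 5(s-12))/(s-12) = 60/(s-12)

Final answer: 60/(s-12)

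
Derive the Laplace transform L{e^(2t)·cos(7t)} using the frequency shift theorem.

Frequency shift: L{e^(at)f(t)} = F(s-a). L{e^(2t)·cos(7t)} = (s-2)/((s-2)² + 49)

Final answer: (s-2)/((s-2)² + 49)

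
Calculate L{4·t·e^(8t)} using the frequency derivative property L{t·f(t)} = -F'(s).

L{e^(8t)} = 1/(s-8). By frequency derivative: L{t·e^(8t)} = -d/ds[1/(s-8)] = -(-1)/(s-8)² = 1/(s-8)². Then L{4·t·e^(8t)} = 4·1/(s-8)² = 4/(s-8)²

Final answer: 4/(s-8)²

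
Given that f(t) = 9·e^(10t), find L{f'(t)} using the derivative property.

f(0) = 9, F(s) = 9/(s-10). L{f'(t)} = s·F(s) - f(0) = 9s/(s-10) - 9 = (9s - 9(s-10))/(s-10) = 90/(s-10)

Final answer: 90/(s-10)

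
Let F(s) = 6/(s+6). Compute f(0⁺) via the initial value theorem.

f(0⁺) = lim_{s→∞} s·6/(s+6) = lim_{s→∞} 6s/(s+6) = 6

Final answer: 6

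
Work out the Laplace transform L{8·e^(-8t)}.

L{e^(at)} = 1/(s-a), so L{e^(-8t)} = 1/(s+8). Then L{8·e^(-8t)} = 8/(s+8)

Final answer: 8/(s+8)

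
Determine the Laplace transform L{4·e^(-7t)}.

L{e^(at)} = 1/(s-a), so L{e^(-7t)} = 1/(s+7). Then L{4·e^(-7t)} = 4/(s+7)

Final answer: 4/(s+7)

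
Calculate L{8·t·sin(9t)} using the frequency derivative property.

L{sin(9t)} = 9/(s² + 81). By L{t·f(t)} = -F'(s): -d/ds[9/(s² + 81)] = -(9)·(-2s)/(s² + 81)² = 18s/(s² + 81)². Then L{8·t·sin(9t)} = 8·18s/(s² + 81)² = 144s/(s² + 81)²

Final answer: 144s/(s² + 81)²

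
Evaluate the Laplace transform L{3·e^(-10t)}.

L{e^(at)} = 1/(s-a), so L{e^(-10t)} = 1/(s+10). Then L{3·e^(-10t)} = 3/(s+10)

Final answer: 3/(s+10)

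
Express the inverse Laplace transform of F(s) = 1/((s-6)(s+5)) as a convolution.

1/((s-6)(s+5)) = (1/(s-6))·(1/(s+5)) = L{e^(6t)}·L{e^(-5t)}. So f(t) = e^(6t)*e^(-5t) = ∫₀ᵗ e^(6τ)·e^(-5(t-τ)) dτ

Final answer: ∫₀ᵗ e^(6τ)·e^(-5(t-τ)) dτ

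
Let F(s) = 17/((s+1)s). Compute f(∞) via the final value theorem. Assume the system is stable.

f(∞) = lim_{s→0} sF(s) = lim_{s→0} 17/(s+1) = 17

Final answer: 17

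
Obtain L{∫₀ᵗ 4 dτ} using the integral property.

L{∫₀ᵗ f(τ)dτ} = F(s)/s with f(t) = 4. F(s) = 4/s, so L{∫₀ᵗ 4 dτ} = (4/s)/s = 4/s². (Check: ∫₀ᵗ 4 dτ = 4t.)

Final answer: 4/s²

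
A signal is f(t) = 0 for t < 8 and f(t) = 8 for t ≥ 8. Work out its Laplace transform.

f(t) = 8·u(t-8). L{u(t-8)} = e^(-8s)/s, so L{f(t)} = 8·e^(-8s)/s

Final answer: 8·e^(-8s)/s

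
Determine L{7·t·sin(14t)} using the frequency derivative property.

L{sin(14t)} = 14/(s² + 196). By L{t·f(t)} = -F'(s): -d/ds[14/(s² + 196)] = -(14)·(-2s)/(s² + 196)² = 28s/(s² + 196)². Then L{7·t·sin(14t)} = 7·28s/(s² + 196)² = 196s/(s² + 196)²

Final answer: 196s/(s² + 196)²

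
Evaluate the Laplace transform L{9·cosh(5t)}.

L{cosh(ωt)} = s/(s² - ω²), so L{cosh(5t)} = s/(s² - 25). Then L{9·cosh(5t)} = 9·s/(s² - 25) = 9s/(s² - 25)

Final answer: 9s/(s² - 25)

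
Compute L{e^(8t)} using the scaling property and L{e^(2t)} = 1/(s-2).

Using L{f(at)} = (1/a)F(s/a) with a=4 and f(t) = e^(2t): L{e^(8t)} = (1/4) · 1/((s/4)-2) = (1/4) · 4/(s-8) = 1/(s-8)

Final answer: 1/(s-8)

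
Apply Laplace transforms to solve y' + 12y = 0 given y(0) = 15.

L{y'} + 12L{y} = 0. sY - 15 + 12Y = 0. Y(s+12) = 15. Y = 15/(s+12)

Final answer: y(t) = 15e^(-12t)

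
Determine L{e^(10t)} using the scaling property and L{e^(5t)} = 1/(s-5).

Using L{f(at)} = (1/a)F(s/a) with a=2 and f(t) = e^(5t): L{e^(10t)} = (1/2) · 1/((s/2)-5) = (1/2) · 2/(s-10) = 1/(s-10)

Final answer: 1/(s-10)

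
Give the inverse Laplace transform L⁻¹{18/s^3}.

L⁻¹{n!/s^(n+1)} = t^n with n=2. So L⁻¹{2/s^3} = t^2, and L⁻¹{18/s^3} = (18/2)·t^2 = 9·t^2

Final answer: 9·t^2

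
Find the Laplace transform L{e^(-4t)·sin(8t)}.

L{e^(at)·sin(ωt)} = ω/((s-a)² + ω²), so L{e^(-4t)·sin(8t)} = 8/((s+4)² + 64)

Final answer: 8/((s+4)² + 64)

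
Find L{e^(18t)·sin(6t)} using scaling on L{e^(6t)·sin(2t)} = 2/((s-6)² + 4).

Scaling with a=3: L{e^(18t)·sin(6t)} = (1/3) · 2/((s/3-6)² + 4). Simplifying: 6/((s-18)² + 36)

Final answer: 6/((s-18)² + 36)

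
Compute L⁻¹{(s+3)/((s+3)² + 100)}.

Using frequency shift: L⁻¹{(s-a)/((s-a)² + b²)} = e^(at)cos(bt). Here a=-3, b=10

Final answer: e^(-3t)·cos(10t)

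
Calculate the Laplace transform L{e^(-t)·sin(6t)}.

L{e^(at)·sin(ωt)} = ω/((s-a)² + ω²), so L{e^(-t)·sin(6t)} = 6/((s+1)² + 36)

Final answer: 6/((s+1)² + 36)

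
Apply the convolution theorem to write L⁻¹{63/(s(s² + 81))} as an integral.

63/(s(s² + 81)) = (1/s)·(63/(s² + 81)) = L{1}·L{7·sin(9t)}. So f(t) = 1*(7·sin(9t)) = ∫₀ᵗ 7·sin(9τ) dτ

Final answer: ∫₀ᵗ 7·sin(9τ) dτ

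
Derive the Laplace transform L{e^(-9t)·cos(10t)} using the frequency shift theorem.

Frequency shift: L{e^(at)f(t)} = F(s-a). L{e^(-9t)·cos(10t)} = (s+9)/((s+9)² + 100)

Final answer: (s+9)/((s+9)² + 100)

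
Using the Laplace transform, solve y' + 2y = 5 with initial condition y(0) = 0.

sY + 2Y = 5/s. Y = 5/(s(s+2)). Partial fractions: Y = 5/2/s - 5/2/(s+2)

Final answer: y(t) = 5/2(1 - e^(-2t))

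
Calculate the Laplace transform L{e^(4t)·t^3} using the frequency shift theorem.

L{e^(at)·t^n} = n!/(s-a)^(n+1), so L{e^(4t)·t^3} = 6/(s-4)^4

Final answer: 6/(s-4)^4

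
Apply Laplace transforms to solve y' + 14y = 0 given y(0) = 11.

L{y'} + 14L{y} = 0. sY - 11 + 14Y = 0. Y(s+14) = 11. Y = 11/(s+14)

Final answer: y(t) = 11e^(-14t)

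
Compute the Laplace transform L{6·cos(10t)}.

L{cos(ωt)} = s/(s² + ω²), so L{cos(10t)} = s/(s² + 100). Then L{6·cos(10t)} = 6·s/(s² + 100) = 6s/(s² + 100)

Final answer: 6s/(s² + 100)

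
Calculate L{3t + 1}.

L{3t + 1} = 3·L{t} + L{1} = 3/s² + 1/s

Final answer: 3/s² + 1/s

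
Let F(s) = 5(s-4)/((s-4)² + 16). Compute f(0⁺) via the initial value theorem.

f(0⁺) = lim_{s→∞} sF(s) = lim_{s→∞} 5s(s-4)/((s-4)² + 16) = 5

Final answer: 5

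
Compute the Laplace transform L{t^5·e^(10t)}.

L{t^n·e^(at)} = n!/(s-a)^(n+1), so L{t^5·e^(10t)} = 120/(s-10)^6

Final answer: 120/(s-10)^6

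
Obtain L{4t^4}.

L{t^n} = n!/s^(n+1). So L{4t^4} = 4·4!/s^5 = 96/s^5

Final answer: 96/s^5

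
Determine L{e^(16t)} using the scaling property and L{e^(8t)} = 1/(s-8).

Using L{f(at)} = (1/a)F(s/a) with a=2 and f(t) = e^(8t): L{e^(16t)} = (1/2) · 1/((s/2)-8) = (1/2) · 2/(s-16) = 1/(s-16)

Final answer: 1/(s-16)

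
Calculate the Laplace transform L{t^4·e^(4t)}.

L{t^n·e^(at)} = n!/(s-a)^(n+1), so L{t^4·e^(4t)} = 24/(s-4)^5

Final answer: 24/(s-4)^5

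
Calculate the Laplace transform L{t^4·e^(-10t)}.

L{t^n·e^(at)} = n!/(s-a)^(n+1), so L{t^4·e^(-10t)} = 24/(s+10)^5

Final answer: 24/(s+10)^5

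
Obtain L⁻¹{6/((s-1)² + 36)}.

Form: b/((s-a)² + b²) → e^(at)sin(bt). With a=1, b=6

Final answer: e^t·sin(6t)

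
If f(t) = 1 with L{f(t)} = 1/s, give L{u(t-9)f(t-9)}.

Time shift theorem: L{u(t-a)f(t-a)} = e^(-as)F(s). Here a=9, F(s) = 1/s, so L{u(t-9)f(t-9)} = e^(-9s)·1/s

Final answer: e^(-9s)·1/s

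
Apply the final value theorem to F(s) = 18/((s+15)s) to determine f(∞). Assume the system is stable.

f(∞) = lim_{s→0} sF(s) = lim_{s→0} 18/(s+15) = 6/5

Final answer: 6/5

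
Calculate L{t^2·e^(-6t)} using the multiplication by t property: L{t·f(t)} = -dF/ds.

Using L{t^n·e^(at)} = n!/(s-a)^(n+1), L{t^2·e^(-6t)} = 2/(s+6)^3

Final answer: 2/(s+6)^3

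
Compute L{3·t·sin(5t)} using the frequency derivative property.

L{sin(5t)} = 5/(s² + 25). By L{t·f(t)} = -F'(s): -d/ds[5/(s² + 25)] = -(5)·(-2s)/(s² + 25)² = 10s/(s² + 25)². Then L{3·t·sin(5t)} = 3·10s/(s² + 25)² = 30s/(s² + 25)²

Final answer: 30s/(s² + 25)²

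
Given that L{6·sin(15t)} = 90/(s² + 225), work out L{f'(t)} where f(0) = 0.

L{f'(t)} = s·F(s) - f(0) = s·90/(s² + 225) - 0 = 90s/(s² + 225)

Final answer: 90s/(s² + 225)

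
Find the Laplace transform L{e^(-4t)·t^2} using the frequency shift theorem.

L{e^(at)·t^n} = n!/(s-a)^(n+1), so L{e^(-4t)·t^2} = 2/(s+4)^3

Final answer: 2/(s+4)^3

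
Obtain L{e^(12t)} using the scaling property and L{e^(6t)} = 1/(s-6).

Using L{f(at)} = (1/a)F(s/a) with a=2 and f(t) = e^(6t): L{e^(12t)} = (1/2) · 1/((s/2)-6) = (1/2) · 2/(s-12) = 1/(s-12)

Final answer: 1/(s-12)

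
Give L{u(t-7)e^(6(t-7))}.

u(t-a)f(t-a) with f(t)=e^(6t). L{e^(6t)} = 1/(s-6). By time shift: e^(-7s)/(s-6)

Final answer: e^(-7s)/(s-6)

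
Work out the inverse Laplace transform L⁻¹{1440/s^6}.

L⁻¹{n!/s^(n+1)} = t^n with n=5. So L⁻¹{120/s^6} = t^5, and L⁻¹{1440/s^6} = (1440/120)·t^5 = 12·t^5

Final answer: 12·t^5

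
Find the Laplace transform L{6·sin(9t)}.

L{sin(ωt)} = ω/(s² + ω²), so L{sin(9t)} = 9/(s² + 81). Then L{6·sin(9t)} = 6·9/(s² + 81) = 54/(s² + 81)

Final answer: 54/(s² + 81)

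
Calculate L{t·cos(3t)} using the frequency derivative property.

L{cos(3t)} = s/(s² + 9). Derivative: d/ds[s/(s² + 9)] = [(s² + 9) - s·2s]/(s² + 9)² = (9 - s²)/(s² + 9)². So L{t·cos(3t)} = -F'(s) = (s² - 9)/(s² + 9)²

Final answer: (s² - 9)/(s² + 9)²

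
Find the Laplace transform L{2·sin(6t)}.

L{sin(ωt)} = ω/(s² + ω²), so L{sin(6t)} = 6/(s² + 36). Then L{2·sin(6t)} = 2·6/(s² + 36) = 12/(s² + 36)

Final answer: 12/(s² + 36)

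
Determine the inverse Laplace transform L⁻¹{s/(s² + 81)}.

L⁻¹{s/(s² + 81)} = cos(9t)

Final answer: cos(9t)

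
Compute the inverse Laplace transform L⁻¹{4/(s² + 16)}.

L⁻¹{4/(s² + 16)} = sin(4t)

Final answer: sin(4t)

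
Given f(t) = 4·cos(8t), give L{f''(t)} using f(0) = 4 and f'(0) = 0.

F(s) = 4s/(s² + 64). L{f''(t)} = s²F(s) - sf(0) - f'(0) = 4s³/(s² + 64) - 4s = (4s³ - 4s(s² + 64))/(s² + 64) = -256s/(s² + 64)

Final answer: -256s/(s² + 64)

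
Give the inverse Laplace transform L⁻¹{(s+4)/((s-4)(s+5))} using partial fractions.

Using partial fractions, f(t) = (8e^(4t) + e^(-5t))/9

Final answer: (8e^(4t) + e^(-5t))/9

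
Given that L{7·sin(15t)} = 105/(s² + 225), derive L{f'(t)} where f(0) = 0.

L{f'(t)} = s·F(s) - f(0) = s·105/(s² + 225) - 0 = 105s/(s² + 225)

Final answer: 105s/(s² + 225)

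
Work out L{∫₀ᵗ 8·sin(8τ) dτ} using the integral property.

L{∫₀ᵗ f(τ)dτ} = F(s)/s with F(s) = 64/(s² + 64), so the result is (64/(s² + 64))/s = 64/(s(s² + 64))

Final answer: 64/(s(s² + 64))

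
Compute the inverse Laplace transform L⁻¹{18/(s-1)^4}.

L⁻¹{n!/(s-a)^(n+1)} = t^n·e^(at) with n=3, a=1. So L⁻¹{6/(s-1)^4} = t^3·e^t, and L⁻¹{18/(s-1)^4} = (18/6)·t^3·e^t = 3·t^3·e^t

Final answer: 3·t^3·e^t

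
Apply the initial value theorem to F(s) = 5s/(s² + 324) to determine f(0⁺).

f(0⁺) = lim_{s→∞} s·5s/(s² + 324) = lim_{s→∞} 5s²/(s² + 324) = 5

Final answer: 5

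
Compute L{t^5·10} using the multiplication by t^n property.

L{10} = 10/s. d^1/ds^1[1/s] = -1/s². d^2/ds^2[1/s] = 2/s^3. d^3/ds^3[1/s] = -6/s^4. d^4/ds^4[1/s] = 24/s^5. d^5/ds^5[1/s] = -120/s^6. So L{t^5} = (-1)^{5}·-120/s^6 = 120/s^6. Then L{t^5·10} = 10·120/s^6 = 1200/s^6

Final answer: 1200/s^6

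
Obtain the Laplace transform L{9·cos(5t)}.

L{cos(ωt)} = s/(s² + ω²), so L{cos(5t)} = s/(s² + 25). Then L{9·cos(5t)} = 9·s/(s² + 25) = 9s/(s² + 25)

Final answer: 9s/(s² + 25)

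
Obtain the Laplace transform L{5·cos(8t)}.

L{cos(ωt)} = s/(s² + ω²), so L{cos(8t)} = s/(s² + 64). Then L{5·cos(8t)} = 5·s/(s² + 64) = 5s/(s² + 64)

Final answer: 5s/(s² + 64)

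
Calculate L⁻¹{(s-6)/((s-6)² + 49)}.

Using frequency shift: L⁻¹{(s-a)/((s-a)² + b²)} = e^(at)cos(bt). Here a=6, b=7

Final answer: e^(6t)·cos(7t)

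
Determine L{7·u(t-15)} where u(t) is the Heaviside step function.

L{u(t-a)} = e^(-as)/s. Here a=15, so L{u(t-15)} = e^(-15s)/s, and L{7·u(t-15)} = 7·e^(-15s)/s

Final answer: 7·e^(-15s)/s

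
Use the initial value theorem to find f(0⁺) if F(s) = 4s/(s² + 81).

f(0⁺) = lim_{s→∞} s·4s/(s² + 81) = lim_{s→∞} 4s²/(s² + 81) = 4

Final answer: 4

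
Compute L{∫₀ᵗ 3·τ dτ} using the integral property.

L{∫₀ᵗ f(τ)dτ} = F(s)/s with f(t) = 3t. F(s) = 3/s^2, so L{∫₀ᵗ 3·τ dτ} = (3/s^2)/s = 3/s^3. (Check: ∫₀ᵗ 3·τ dτ = 3t^2/2.)

Final answer: 3/s^3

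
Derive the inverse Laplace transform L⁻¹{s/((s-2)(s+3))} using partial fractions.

Using partial fractions, f(t) = (2e^(2t) + 3e^(-3t))/5

Final answer: (2e^(2t) + 3e^(-3t))/5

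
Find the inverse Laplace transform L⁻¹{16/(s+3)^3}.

L⁻¹{n!/(s-a)^(n+1)} = t^n·e^(at) with n=2, a=-3. So L⁻¹{2/(s+3)^3} = t^2·e^(-3t), and L⁻¹{16/(s+3)^3} = (16/2)·t^2·e^(-3t) = 8·t^2·e^(-3t)

Final answer: 8·t^2·e^(-3t)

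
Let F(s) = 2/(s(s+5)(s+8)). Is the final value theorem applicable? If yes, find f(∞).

Poles of sF(s) = 2/((s+5)(s+8)) are at s = -5 and s = -8, both in the left half-plane. Theorem applies. f(∞) = lim_{s→0} sF(s) = 2/(5·8) = 1/20

Final answer: 1/20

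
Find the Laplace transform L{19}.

L{19} = 19 · L{1} = 19/s

Final answer: 19/s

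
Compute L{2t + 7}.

L{2t + 7} = 2·L{t} + 7·L{1} = 2/s² + 7/s

Final answer: 2/s² + 7/s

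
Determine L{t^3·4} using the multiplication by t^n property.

L{4} = 4/s. d^1/ds^1[1/s] = -1/s². d^2/ds^2[1/s] = 2/s^3. d^3/ds^3[1/s] = -6/s^4. So L{t^3} = (-1)^{3}·-6/s^4 = 6/s^4. Then L{t^3·4} = 4·6/s^4 = 24/s^4

Final answer: 24/s^4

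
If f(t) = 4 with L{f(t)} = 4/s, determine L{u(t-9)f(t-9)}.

Time shift theorem: L{u(t-a)f(t-a)} = e^(-as)F(s). Here a=9, F(s) = 4/s, so L{u(t-9)f(t-9)} = e^(-9s)·4/s

Final answer: e^(-9s)·4/s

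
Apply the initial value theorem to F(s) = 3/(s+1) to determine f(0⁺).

f(0⁺) = lim_{s→∞} s·3/(s+1) = lim_{s→∞} 3s/(s+1) = 3

Final answer: 3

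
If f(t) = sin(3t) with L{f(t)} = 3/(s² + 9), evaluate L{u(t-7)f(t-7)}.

Time shift theorem: L{u(t-a)f(t-a)} = e^(-as)F(s). Here a=7, F(s) = 3/(s² + 9), so L{u(t-7)f(t-7)} = e^(-7s)·3/(s² + 9)

Final answer: e^(-7s)·3/(s² + 9)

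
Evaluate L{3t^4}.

L{t^n} = n!/s^(n+1). So L{3t^4} = 3·4!/s^5 = 72/s^5

Final answer: 72/s^5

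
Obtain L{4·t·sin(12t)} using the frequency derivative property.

L{sin(12t)} = 12/(s² + 144). By L{t·f(t)} = -F'(s): -d/ds[12/(s² + 144)] = -(12)·(-2s)/(s² + 144)² = 24s/(s² + 144)². Then L{4·t·sin(12t)} = 4·24s/(s² + 144)² = 96s/(s² + 144)²

Final answer: 96s/(s² + 144)²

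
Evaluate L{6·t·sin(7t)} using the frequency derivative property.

L{sin(7t)} = 7/(s² + 49). By L{t·f(t)} = -F'(s): -d/ds[7/(s² + 49)] = -(7)·(-2s)/(s² + 49)² = 14s/(s² + 49)². Then L{6·t·sin(7t)} = 6·14s/(s² + 49)² = 84s/(s² + 49)²

Final answer: 84s/(s² + 49)²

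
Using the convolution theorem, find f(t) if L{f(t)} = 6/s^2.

6/s^2 = (6/s)·(1/s) = L{6}·L{1}. By convolution, f(t) = 6*1 = ∫₀ᵗ 6·1 dτ = 6·t

Final answer: 6·t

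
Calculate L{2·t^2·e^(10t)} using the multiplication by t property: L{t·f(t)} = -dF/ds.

Using L{t^n·e^(at)} = n!/(s-a)^(n+1), L{t^2·e^(10t)} = 2/(s-10)^3, so L{2·t^2·e^(10t)} = 2·2/(s-10)^3 = 4/(s-10)^3

Final answer: 4/(s-10)^3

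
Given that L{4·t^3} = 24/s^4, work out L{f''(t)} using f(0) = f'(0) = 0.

L{f''(t)} = s²F(s) - sf(0) - f'(0) = s²·24/s^4 - 0 - 0 = 24/s^2

Final answer: 24/s^2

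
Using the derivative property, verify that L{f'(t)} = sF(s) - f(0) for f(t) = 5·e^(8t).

f'(t) = 40e^(8t). Direct: L{f'(t)} = 40/(s-8). Property: s·5/(s-8) - 5 = (5s - 5(s-8))/(s-8) = 40/(s-8). ✓

Final answer: 40/(s-8)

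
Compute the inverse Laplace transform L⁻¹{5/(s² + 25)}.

L⁻¹{5/(s² + 25)} = sin(5t)

Final answer: sin(5t)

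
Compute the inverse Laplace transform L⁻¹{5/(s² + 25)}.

L⁻¹{5/(s² + 25)} = sin(5t)

Final answer: sin(5t)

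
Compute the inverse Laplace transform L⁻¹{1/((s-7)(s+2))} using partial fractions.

Decompose: A/(s-7) + B/(s+2). A = 1/9, B = -1/9. f(t) = (e^(7t) - e^(-2t))/9

Final answer: (e^(7t) - e^(-2t))/9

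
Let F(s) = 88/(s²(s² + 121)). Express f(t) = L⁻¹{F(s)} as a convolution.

88/(s²(s² + 121)) = (1/s²)·(88/(s² + 121)) = L{t}·L{8·sin(11t)}. So f(t) = t*(8·sin(11t)) = ∫₀ᵗ 8τ·sin(11(t-τ)) dτ

Final answer: ∫₀ᵗ 8τ·sin(11(t-τ)) dτ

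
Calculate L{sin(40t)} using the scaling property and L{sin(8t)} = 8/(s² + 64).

Using L{f(at)} = (1/a)F(s/a) with a=5: L{sin(40t)} = (1/5) · 8/((s/5)² + 64) = (1/5) · 8·25/(s² + 1600) = 40/(s² + 1600)

Final answer: 40/(s² + 1600)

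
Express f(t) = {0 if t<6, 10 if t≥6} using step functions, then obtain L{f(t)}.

f(t) = 10·u(t-6). L{u(t-6)} = e^(-6s)/s, so L{f(t)} = 10·e^(-6s)/s

Final answer: 10·e^(-6s)/s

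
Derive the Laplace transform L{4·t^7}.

L{t^n} = n!/s^(n+1), so L{t^7} = 5040/s^8. Then L{4·t^7} = 4·5040/s^8 = 20160/s^8

Final answer: 20160/s^8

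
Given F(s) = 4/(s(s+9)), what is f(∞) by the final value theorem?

f(∞) = lim_{s→0} s·4/(s(s+9)) = lim_{s→0} 4/(s+9) = 4/9 = 4/9

Final answer: 4/9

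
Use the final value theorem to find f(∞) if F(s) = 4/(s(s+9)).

f(∞) = lim_{s→0} s·4/(s(s+9)) = lim_{s→0} 4/(s+9) = 4/9 = 4/9

Final answer: 4/9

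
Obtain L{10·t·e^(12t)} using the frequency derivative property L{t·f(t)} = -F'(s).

L{e^(12t)} = 1/(s-12). By frequency derivative: L{t·e^(12t)} = -d/ds[1/(s-12)] = -(-1)/(s-12)² = 1/(s-12)². Then L{10·t·e^(12t)} = 10·1/(s-12)² = 10/(s-12)²

Final answer: 10/(s-12)²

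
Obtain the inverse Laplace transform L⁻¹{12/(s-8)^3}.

L⁻¹{n!/(s-a)^(n+1)} = t^n·e^(at) with n=2, a=8. So L⁻¹{2/(s-8)^3} = t^2·e^(8t), and L⁻¹{12/(s-8)^3} = (12/2)·t^2·e^(8t) = 6·t^2·e^(8t)

Final answer: 6·t^2·e^(8t)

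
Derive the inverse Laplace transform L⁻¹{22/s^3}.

L⁻¹{n!/s^(n+1)} = t^n with n=2. So L⁻¹{2/s^3} = t^2, and L⁻¹{22/s^3} = (22/2)·t^2 = 11·t^2

Final answer: 11·t^2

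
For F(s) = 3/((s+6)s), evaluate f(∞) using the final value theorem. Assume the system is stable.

f(∞) = lim_{s→0} sF(s) = lim_{s→0} 3/(s+6) = 1/2

Final answer: 1/2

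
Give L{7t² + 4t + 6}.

L{7t² + 4t + 6} = 7·2/s³ + 4/s² + 6/s = 14/s³ + 4/s² + 6/s

Final answer: 14/s³ + 4/s² + 6/s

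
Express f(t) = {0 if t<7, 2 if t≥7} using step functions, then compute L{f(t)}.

f(t) = 2·u(t-7). L{u(t-7)} = e^(-7s)/s, so L{f(t)} = 2·e^(-7s)/s

Final answer: 2·e^(-7s)/s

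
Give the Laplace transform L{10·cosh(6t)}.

L{cosh(ωt)} = s/(s² - ω²), so L{cosh(6t)} = s/(s² - 36). Then L{10·cosh(6t)} = 10·s/(s² - 36) = 10s/(s² - 36)

Final answer: 10s/(s² - 36)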